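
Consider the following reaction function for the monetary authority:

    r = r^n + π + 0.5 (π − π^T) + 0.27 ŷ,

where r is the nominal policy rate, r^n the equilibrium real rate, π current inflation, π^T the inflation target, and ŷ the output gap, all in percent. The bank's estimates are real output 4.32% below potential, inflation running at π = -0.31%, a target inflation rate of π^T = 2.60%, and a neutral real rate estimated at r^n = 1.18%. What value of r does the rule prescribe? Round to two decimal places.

-1.75%

Output 4.32% below potential → ŷ = -4.32.
r = 1.18 + (-0.31) + 0.5 × (-0.31 − 2.60) + 0.27 × (-4.32)
   = 1.18 − 0.31 − 1.455 − 1.1664 = -1.75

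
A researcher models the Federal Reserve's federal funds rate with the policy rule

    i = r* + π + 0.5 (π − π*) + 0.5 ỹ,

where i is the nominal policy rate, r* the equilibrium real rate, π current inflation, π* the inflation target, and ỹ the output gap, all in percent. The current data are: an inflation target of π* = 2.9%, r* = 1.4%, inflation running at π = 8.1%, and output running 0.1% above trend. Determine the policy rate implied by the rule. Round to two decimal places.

Output 0.1% above potential → ỹ = 0.1.
i = 1.4 + 8.1 + 0.5 × (8.1 − 2.9) + 0.5 × 0.1
   = 1.4 + 8.1 + 2.6 + 0.05 = 12.15

12.15%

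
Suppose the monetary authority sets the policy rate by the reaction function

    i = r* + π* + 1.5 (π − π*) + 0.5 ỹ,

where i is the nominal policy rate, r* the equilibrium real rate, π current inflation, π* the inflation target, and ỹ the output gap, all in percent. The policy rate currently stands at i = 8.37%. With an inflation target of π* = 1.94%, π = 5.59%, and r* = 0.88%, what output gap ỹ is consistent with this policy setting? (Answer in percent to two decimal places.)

0.5 ỹ = 8.37 − 0.88 − 1.94 − 1.5 × (5.59 − 1.94) = 0.075
ỹ = 0.075 / 0.5 = 0.15

0.15%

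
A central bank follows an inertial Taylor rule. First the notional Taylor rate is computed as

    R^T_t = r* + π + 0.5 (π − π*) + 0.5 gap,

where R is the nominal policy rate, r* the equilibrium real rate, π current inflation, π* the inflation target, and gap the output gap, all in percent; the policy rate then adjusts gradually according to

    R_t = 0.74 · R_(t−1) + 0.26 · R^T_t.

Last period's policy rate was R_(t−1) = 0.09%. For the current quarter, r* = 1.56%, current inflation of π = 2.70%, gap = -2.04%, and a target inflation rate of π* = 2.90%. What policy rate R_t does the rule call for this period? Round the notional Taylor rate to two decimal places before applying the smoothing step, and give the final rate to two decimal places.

0.88%

R^T_t = 1.56 + 2.70 + 0.5 × (2.70 − 2.90) + 0.5 × (-2.04)
   = 1.56 + 2.7 − 0.1 − 1.02 = 3.14
R_t = 0.74 × 0.09 + 0.26 × 3.14 = 0.0666 + 0.8164 = 0.88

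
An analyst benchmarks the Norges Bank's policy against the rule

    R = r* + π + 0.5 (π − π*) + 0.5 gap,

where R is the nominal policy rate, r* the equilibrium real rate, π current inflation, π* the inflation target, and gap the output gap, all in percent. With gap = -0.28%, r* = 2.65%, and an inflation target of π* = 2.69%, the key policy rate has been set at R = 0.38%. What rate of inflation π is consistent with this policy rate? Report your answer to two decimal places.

Collecting π: R = r* + (1 + 0.5) π − 0.5 π* + 0.5 gap
1.5 π = 0.38 − 2.65 + 0.5 × 2.69 − 0.5 × (-0.28) = -0.785
π = -0.785 / 1.5 = -0.52

-0.52%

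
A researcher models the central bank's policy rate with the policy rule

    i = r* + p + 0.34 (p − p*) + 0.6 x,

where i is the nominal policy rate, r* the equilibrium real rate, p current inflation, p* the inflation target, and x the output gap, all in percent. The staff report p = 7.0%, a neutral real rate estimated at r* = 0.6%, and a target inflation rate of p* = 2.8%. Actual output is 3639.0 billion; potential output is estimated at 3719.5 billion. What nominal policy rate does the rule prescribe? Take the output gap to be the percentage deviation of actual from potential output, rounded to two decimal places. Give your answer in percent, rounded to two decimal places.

7.73%

Output gap = 100 × (3639.0 − 3719.5) / 3719.5 = -2.16%.
i = 0.60 + 7.00 + 0.34 × (7.00 − 2.80) + 0.6 × (-2.16)
   = 0.60 + 7 + 1.428 − 1.296 = 7.73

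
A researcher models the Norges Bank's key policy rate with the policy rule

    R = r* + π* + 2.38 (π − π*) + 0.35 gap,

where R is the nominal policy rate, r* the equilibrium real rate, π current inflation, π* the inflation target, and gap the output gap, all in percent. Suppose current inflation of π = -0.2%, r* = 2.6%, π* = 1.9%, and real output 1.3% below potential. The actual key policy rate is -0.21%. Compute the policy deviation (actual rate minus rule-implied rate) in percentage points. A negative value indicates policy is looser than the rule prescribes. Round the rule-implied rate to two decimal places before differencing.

Output 1.3% below potential → gap = -1.3.
R = 2.6 + 1.9 + 2.38 × (-0.2 − 1.9) + 0.35 × (-1.3)
   = 2.6 + 1.9 − 4.998 − 0.455 = -0.95
Deviation = -0.21 − (-0.95) = 0.74 pp.

0.74 pp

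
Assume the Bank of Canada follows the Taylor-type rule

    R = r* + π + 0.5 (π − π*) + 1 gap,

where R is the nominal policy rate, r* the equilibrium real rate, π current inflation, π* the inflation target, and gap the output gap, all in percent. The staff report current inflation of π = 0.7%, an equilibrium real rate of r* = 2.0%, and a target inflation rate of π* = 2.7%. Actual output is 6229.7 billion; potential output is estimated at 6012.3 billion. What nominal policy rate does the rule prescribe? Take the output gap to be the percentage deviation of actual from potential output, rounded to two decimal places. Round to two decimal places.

5.32%

Output gap = 100 × (6229.7 − 6012.3) / 6012.3 = 3.62%.
R = 2.00 + 0.70 + 0.5 × (0.70 − 2.70) + 1 × 3.62
   = 2.00 + 0.7 − 1 + 3.62 = 5.32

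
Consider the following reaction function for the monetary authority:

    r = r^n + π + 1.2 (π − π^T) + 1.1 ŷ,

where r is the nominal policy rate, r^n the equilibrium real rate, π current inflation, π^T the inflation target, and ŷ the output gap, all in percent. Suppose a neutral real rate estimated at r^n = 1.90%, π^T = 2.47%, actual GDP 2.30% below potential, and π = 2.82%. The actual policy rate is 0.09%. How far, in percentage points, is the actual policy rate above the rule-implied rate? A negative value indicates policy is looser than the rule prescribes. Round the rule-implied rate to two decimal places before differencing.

-2.52 pp

Output 2.30% below potential → ŷ = -2.30.
r = 1.90 + 2.82 + 1.2 × (2.82 − 2.47) + 1.1 × (-2.30)
   = 1.90 + 2.82 + 0.42 − 2.53 = 2.61
Deviation = 0.09 − 2.61 = -2.52 pp.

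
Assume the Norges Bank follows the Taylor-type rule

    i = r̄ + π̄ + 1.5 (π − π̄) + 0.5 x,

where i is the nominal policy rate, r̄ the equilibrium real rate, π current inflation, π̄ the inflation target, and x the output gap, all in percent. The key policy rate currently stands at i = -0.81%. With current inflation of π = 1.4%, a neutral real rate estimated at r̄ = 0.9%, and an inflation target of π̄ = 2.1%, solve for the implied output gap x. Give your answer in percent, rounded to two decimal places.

0.5 x = -0.81 − 0.9 − 2.1 − 1.5 × (1.4 − 2.1) = -2.76
x = -2.76 / 0.5 = -5.52

-5.52%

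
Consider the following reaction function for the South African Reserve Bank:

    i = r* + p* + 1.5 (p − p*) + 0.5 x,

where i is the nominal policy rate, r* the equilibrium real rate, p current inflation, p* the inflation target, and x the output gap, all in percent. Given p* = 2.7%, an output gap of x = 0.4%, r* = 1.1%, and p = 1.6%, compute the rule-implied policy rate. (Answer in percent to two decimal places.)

2.35%

i = 1.1 + 2.7 + 1.5 × (1.6 − 2.7) + 0.5 × 0.4
   = 1.1 + 2.7 − 1.65 + 0.2 = 2.35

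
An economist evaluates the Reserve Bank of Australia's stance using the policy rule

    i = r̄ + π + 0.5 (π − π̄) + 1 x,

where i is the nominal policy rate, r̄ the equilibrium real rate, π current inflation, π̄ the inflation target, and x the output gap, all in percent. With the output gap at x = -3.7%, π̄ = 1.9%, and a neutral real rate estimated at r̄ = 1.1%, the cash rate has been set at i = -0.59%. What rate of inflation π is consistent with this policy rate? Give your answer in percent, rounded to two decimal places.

1.97%

Collecting π: i = r̄ + (1 + 0.5) π − 0.5 π̄ + 1 x
1.5 π = -0.59 − 1.1 + 0.5 × 1.9 − 1 × (-3.7) = 2.96
π = 2.96 / 1.5 = 1.97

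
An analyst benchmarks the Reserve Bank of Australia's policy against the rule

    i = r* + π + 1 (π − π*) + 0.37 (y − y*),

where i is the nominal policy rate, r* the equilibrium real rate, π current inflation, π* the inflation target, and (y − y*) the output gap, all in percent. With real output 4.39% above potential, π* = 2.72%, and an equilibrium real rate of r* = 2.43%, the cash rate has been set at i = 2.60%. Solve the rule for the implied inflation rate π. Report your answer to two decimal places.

0.63%

Output 4.39% above potential → (y − y*) = 4.39.
Collecting π: i = r* + (1 + 1) π − 1 π* + 0.37 (y − y*)
2 π = 2.60 − 2.43 + 1 × 2.72 − 0.37 × 4.39 = 1.2657
π = 1.2657 / 2 = 0.63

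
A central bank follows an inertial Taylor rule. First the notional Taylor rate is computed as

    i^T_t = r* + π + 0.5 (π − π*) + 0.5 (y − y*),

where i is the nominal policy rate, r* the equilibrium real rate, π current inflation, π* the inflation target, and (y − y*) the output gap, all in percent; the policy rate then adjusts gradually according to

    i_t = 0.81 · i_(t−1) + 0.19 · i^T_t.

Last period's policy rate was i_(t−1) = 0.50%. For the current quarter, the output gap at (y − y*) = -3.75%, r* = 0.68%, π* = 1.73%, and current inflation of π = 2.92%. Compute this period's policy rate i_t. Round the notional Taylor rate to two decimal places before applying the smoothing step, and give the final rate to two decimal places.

0.85%

i^T_t = 0.68 + 2.92 + 0.5 × (2.92 − 1.73) + 0.5 × (-3.75)
   = 0.68 + 2.92 + 0.595 − 1.875 = 2.32
i_t = 0.81 × 0.50 + 0.19 × 2.32 = 0.405 + 0.4408 = 0.85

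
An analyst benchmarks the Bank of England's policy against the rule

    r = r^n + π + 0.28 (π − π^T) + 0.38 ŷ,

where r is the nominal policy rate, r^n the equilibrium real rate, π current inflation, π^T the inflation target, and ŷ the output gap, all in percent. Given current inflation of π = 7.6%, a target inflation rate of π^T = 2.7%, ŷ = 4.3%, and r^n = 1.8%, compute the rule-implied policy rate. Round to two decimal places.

r = 1.8 + 7.6 + 0.28 × (7.6 − 2.7) + 0.38 × 4.3
   = 1.8 + 7.6 + 1.372 + 1.634 = 12.41

12.41%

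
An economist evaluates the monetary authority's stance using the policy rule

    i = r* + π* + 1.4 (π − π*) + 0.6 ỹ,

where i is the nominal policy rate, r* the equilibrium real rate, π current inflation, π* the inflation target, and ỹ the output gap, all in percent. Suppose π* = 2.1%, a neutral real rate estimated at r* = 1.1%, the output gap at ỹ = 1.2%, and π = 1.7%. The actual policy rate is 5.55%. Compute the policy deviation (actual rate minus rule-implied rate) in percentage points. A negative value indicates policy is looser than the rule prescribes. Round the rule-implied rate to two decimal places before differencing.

i = 1.1 + 2.1 + 1.4 × (1.7 − 2.1) + 0.6 × 1.2
   = 1.1 + 2.1 − 0.56 + 0.72 = 3.36
Deviation = 5.55 − 3.36 = 2.19 pp.

2.19 pp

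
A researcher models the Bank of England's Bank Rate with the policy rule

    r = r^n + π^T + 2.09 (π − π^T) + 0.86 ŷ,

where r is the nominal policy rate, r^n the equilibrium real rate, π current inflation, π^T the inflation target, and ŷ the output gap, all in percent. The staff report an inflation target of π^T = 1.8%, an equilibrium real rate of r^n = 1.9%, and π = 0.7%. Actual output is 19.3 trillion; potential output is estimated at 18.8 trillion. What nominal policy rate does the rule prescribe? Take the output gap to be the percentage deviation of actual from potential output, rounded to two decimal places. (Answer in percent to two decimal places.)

Output gap = 100 × (19.3 − 18.8) / 18.8 = 2.66%.
r = 1.90 + 1.80 + 2.09 × (0.70 − 1.80) + 0.86 × 2.66
   = 1.90 + 1.8 − 2.299 + 2.2876 = 3.69

3.69%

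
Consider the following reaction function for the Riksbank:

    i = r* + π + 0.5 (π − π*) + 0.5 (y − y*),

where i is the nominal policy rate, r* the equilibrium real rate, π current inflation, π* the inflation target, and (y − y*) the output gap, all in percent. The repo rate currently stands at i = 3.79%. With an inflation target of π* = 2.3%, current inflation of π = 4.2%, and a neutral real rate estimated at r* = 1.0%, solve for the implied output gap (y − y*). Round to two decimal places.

-4.72%

0.5 (y − y*) = 3.79 − 1.0 − 4.2 − 0.5 × (4.2 − 2.3) = -2.36
(y − y*) = -2.36 / 0.5 = -4.72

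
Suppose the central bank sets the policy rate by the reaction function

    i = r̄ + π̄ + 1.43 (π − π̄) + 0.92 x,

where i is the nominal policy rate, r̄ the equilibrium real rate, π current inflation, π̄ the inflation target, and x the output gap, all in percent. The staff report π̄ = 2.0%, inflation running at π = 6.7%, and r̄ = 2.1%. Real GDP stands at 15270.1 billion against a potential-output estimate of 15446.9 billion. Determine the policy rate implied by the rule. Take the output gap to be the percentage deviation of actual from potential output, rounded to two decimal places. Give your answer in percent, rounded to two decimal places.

9.77%

Output gap = 100 × (15270.1 − 15446.9) / 15446.9 = -1.14%.
i = 2.10 + 2.00 + 1.43 × (6.70 − 2.00) + 0.92 × (-1.14)
   = 2.10 + 2 + 6.721 − 1.0488 = 9.77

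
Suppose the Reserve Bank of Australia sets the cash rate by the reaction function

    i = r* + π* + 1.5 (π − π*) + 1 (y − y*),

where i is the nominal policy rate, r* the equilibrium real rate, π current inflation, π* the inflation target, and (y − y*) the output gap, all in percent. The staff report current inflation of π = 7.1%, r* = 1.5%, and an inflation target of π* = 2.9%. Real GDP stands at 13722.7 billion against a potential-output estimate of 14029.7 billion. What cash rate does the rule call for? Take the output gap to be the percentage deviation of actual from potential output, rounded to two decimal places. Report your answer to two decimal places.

Output gap = 100 × (13722.7 − 14029.7) / 14029.7 = -2.19%.
i = 1.50 + 2.90 + 1.5 × (7.10 − 2.90) + 1 × (-2.19)
   = 1.50 + 2.9 + 6.3 − 2.19 = 8.51

8.51%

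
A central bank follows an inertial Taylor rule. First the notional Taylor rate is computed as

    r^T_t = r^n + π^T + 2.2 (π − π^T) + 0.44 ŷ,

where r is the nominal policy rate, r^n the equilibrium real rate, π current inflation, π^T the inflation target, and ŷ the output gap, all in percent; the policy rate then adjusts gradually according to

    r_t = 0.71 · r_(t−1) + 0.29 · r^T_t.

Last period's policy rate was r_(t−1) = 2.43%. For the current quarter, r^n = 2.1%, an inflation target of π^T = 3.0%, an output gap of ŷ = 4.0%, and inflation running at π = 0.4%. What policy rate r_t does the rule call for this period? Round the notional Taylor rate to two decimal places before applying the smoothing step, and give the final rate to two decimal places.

r^T_t = 2.1 + 3.0 + 2.2 × (0.4 − 3.0) + 0.44 × 4.0
   = 2.1 + 3 − 5.72 + 1.76 = 1.14
r_t = 0.71 × 2.43 + 0.29 × 1.14 = 1.7253 + 0.3306 = 2.06

2.06%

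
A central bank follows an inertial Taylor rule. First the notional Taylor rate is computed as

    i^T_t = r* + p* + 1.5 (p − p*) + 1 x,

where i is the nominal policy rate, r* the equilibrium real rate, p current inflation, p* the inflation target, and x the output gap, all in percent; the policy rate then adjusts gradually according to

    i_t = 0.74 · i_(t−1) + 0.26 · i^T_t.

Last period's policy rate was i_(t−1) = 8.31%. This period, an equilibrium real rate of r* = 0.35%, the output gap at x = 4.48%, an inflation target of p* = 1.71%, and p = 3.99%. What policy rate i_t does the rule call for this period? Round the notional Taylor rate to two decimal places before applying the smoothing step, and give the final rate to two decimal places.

i^T_t = 0.35 + 1.71 + 1.5 × (3.99 − 1.71) + 1 × 4.48
   = 0.35 + 1.71 + 3.42 + 4.48 = 9.96
i_t = 0.74 × 8.31 + 0.26 × 9.96 = 6.1494 + 2.5896 = 8.74

8.74%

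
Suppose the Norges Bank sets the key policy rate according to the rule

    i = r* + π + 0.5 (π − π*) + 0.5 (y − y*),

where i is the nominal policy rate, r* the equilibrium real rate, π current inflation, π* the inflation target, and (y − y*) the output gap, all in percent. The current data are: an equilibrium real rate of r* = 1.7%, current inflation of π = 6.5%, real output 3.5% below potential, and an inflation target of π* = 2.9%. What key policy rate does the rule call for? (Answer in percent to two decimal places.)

8.25%

Output 3.5% below potential → (y − y*) = -3.5.
i = 1.7 + 6.5 + 0.5 × (6.5 − 2.9) + 0.5 × (-3.5)
   = 1.7 + 6.5 + 1.8 − 1.75 = 8.25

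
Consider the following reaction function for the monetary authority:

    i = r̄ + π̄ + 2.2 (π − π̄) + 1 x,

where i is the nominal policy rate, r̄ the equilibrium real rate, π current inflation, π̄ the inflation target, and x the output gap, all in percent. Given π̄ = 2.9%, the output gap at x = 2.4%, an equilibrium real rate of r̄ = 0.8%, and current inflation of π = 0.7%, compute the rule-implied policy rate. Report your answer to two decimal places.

1.26%

i = 0.8 + 2.9 + 2.2 × (0.7 − 2.9) + 1 × 2.4
   = 0.8 + 2.9 − 4.84 + 2.4 = 1.26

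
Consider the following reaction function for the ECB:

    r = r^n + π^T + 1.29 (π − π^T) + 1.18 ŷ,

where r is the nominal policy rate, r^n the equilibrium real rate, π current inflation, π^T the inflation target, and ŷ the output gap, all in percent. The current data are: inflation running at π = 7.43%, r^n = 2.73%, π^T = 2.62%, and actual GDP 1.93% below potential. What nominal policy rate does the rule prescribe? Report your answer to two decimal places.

9.28%

Output 1.93% below potential → ŷ = -1.93.
r = 2.73 + 2.62 + 1.29 × (7.43 − 2.62) + 1.18 × (-1.93)
   = 2.73 + 2.62 + 6.2049 − 2.2774 = 9.28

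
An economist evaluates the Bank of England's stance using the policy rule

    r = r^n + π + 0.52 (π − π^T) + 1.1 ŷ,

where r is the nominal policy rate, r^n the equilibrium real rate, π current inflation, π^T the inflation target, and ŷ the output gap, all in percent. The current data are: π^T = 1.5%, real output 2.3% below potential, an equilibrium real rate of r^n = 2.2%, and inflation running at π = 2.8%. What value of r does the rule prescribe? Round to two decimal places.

Output 2.3% below potential → ŷ = -2.3.
r = 2.2 + 2.8 + 0.52 × (2.8 − 1.5) + 1.1 × (-2.3)
   = 2.2 + 2.8 + 0.676 − 2.53 = 3.15

3.15%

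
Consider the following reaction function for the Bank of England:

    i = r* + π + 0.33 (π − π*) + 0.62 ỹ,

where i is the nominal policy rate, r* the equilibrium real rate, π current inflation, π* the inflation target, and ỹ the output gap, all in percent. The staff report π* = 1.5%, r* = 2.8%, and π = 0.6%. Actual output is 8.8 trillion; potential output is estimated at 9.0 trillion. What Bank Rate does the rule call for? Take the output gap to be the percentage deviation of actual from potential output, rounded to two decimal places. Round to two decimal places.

1.73%

Output gap = 100 × (8.8 − 9.0) / 9.0 = -2.22%.
i = 2.80 + 0.60 + 0.33 × (0.60 − 1.50) + 0.62 × (-2.22)
   = 2.80 + 0.6 − 0.297 − 1.3764 = 1.73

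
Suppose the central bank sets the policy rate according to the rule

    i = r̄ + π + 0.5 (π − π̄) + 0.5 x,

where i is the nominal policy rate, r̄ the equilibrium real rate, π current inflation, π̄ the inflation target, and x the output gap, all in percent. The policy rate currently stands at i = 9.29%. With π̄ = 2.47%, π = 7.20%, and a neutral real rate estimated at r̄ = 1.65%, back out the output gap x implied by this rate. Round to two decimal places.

0.5 x = 9.29 − 1.65 − 7.20 − 0.5 × (7.20 − 2.47) = -1.925
x = -1.925 / 0.5 = -3.85

-3.85%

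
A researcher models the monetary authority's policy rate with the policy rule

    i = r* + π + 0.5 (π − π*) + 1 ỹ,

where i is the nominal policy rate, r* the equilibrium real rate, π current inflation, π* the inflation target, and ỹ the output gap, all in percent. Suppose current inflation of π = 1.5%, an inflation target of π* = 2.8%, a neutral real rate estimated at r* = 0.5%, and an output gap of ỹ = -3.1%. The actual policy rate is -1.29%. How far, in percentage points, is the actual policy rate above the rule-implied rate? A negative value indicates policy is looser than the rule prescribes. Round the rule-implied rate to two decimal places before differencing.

i = 0.5 + 1.5 + 0.5 × (1.5 − 2.8) + 1 × (-3.1)
   = 0.5 + 1.5 − 0.65 − 3.1 = -1.75
Deviation = -1.29 − (-1.75) = 0.46 pp.

0.46 pp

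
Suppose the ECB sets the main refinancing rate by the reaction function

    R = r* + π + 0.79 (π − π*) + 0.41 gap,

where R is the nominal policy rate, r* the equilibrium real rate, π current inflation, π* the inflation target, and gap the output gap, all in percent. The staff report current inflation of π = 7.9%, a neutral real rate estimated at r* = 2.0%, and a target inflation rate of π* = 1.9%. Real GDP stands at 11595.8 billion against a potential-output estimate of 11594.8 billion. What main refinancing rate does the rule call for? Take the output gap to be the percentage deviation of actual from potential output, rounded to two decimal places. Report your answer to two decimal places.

Output gap = 100 × (11595.8 − 11594.8) / 11594.8 = 0.01%.
R = 2.00 + 7.90 + 0.79 × (7.90 − 1.90) + 0.41 × 0.01
   = 2.00 + 7.9 + 4.74 + 0.0041 = 14.64

14.64%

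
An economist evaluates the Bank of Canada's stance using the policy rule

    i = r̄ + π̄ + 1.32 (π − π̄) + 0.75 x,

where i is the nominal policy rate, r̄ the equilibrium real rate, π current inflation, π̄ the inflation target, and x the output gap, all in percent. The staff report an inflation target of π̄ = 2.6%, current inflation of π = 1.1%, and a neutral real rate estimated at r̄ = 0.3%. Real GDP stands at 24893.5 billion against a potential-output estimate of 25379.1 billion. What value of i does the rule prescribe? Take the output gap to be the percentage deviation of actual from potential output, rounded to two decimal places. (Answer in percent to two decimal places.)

Output gap = 100 × (24893.5 − 25379.1) / 25379.1 = -1.91%.
i = 0.30 + 2.60 + 1.32 × (1.10 − 2.60) + 0.75 × (-1.91)
   = 0.30 + 2.6 − 1.98 − 1.4325 = -0.51

-0.51%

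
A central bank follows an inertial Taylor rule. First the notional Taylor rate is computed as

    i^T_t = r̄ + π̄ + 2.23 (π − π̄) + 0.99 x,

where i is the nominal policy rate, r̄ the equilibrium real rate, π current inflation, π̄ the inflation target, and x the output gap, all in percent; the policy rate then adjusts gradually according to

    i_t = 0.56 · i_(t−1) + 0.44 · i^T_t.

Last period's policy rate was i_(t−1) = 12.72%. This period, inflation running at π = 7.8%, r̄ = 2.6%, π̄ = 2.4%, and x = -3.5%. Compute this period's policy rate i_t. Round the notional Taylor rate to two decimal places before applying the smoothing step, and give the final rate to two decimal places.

i^T_t = 2.6 + 2.4 + 2.23 × (7.8 − 2.4) + 0.99 × (-3.5)
   = 2.6 + 2.4 + 12.042 − 3.465 = 13.58
i_t = 0.56 × 12.72 + 0.44 × 13.58 = 7.1232 + 5.9752 = 13.10

13.10%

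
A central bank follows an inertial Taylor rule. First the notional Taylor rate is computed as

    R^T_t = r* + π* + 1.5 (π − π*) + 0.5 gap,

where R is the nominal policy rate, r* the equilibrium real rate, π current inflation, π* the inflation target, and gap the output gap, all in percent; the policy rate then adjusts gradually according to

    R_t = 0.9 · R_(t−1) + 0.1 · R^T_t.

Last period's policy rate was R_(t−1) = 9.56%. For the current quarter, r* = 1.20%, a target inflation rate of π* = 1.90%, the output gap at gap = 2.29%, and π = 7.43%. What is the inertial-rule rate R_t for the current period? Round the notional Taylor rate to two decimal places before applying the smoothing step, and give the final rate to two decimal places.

9.86%

R^T_t = 1.20 + 1.90 + 1.5 × (7.43 − 1.90) + 0.5 × 2.29
   = 1.20 + 1.9 + 8.295 + 1.145 = 12.54
R_t = 0.9 × 9.56 + 0.1 × 12.54 = 8.604 + 1.254 = 9.86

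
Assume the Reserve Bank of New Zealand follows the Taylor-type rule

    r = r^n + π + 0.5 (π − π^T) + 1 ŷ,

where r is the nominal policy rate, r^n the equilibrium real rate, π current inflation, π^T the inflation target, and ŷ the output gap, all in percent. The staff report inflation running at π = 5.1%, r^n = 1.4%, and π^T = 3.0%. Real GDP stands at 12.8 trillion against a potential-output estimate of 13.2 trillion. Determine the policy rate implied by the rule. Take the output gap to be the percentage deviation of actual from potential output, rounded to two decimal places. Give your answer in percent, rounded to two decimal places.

Output gap = 100 × (12.8 − 13.2) / 13.2 = -3.03%.
r = 1.40 + 5.10 + 0.5 × (5.10 − 3.00) + 1 × (-3.03)
   = 1.40 + 5.1 + 1.05 − 3.03 = 4.52

4.52%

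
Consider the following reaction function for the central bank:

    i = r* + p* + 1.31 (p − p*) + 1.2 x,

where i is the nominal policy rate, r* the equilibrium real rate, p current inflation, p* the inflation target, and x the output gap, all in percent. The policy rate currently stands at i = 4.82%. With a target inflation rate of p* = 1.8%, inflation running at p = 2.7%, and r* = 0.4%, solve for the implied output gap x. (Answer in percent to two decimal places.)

1.20%

1.2 x = 4.82 − 0.4 − 1.8 − 1.31 × (2.7 − 1.8) = 1.441
x = 1.441 / 1.2 = 1.20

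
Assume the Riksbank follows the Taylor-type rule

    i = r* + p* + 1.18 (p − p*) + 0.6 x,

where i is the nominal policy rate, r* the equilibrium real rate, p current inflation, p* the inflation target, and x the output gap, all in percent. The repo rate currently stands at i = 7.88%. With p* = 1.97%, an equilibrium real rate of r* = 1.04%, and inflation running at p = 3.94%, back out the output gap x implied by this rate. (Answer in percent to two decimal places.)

4.24%

0.6 x = 7.88 − 1.04 − 1.97 − 1.18 × (3.94 − 1.97) = 2.5454
x = 2.5454 / 0.6 = 4.24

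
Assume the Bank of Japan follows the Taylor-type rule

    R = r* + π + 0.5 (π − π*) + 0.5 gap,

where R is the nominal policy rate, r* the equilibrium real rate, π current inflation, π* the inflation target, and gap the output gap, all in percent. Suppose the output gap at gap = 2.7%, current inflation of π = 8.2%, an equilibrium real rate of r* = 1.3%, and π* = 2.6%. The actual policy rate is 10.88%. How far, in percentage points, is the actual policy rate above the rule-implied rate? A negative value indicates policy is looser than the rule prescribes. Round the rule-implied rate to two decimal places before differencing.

-2.77 pp

R = 1.3 + 8.2 + 0.5 × (8.2 − 2.6) + 0.5 × 2.7
   = 1.3 + 8.2 + 2.8 + 1.35 = 13.65
Deviation = 10.88 − 13.65 = -2.77 pp.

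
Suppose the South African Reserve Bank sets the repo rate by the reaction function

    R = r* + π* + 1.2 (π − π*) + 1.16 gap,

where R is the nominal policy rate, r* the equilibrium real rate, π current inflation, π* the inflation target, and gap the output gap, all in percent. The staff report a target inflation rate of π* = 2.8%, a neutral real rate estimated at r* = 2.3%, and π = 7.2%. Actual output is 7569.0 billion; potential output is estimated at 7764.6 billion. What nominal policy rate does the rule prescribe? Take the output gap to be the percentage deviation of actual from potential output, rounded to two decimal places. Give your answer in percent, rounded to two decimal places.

7.46%

Output gap = 100 × (7569.0 − 7764.6) / 7764.6 = -2.52%.
R = 2.30 + 2.80 + 1.2 × (7.20 − 2.80) + 1.16 × (-2.52)
   = 2.30 + 2.8 + 5.28 − 2.9232 = 7.46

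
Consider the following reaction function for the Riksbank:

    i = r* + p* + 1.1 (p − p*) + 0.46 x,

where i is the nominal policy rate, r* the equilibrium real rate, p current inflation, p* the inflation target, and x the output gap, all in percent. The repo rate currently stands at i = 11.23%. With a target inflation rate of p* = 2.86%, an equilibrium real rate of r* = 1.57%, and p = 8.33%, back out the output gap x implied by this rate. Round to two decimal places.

0.46 x = 11.23 − 1.57 − 2.86 − 1.1 × (8.33 − 2.86) = 0.783
x = 0.783 / 0.46 = 1.70

1.70%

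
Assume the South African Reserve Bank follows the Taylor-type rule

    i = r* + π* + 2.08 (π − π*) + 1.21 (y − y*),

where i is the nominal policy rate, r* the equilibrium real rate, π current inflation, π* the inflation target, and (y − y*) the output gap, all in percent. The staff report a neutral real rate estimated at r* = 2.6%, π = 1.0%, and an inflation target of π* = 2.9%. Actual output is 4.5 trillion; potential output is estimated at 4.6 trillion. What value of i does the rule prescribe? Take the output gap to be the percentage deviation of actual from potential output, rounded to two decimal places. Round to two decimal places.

Output gap = 100 × (4.5 − 4.6) / 4.6 = -2.17%.
i = 2.60 + 2.90 + 2.08 × (1.00 − 2.90) + 1.21 × (-2.17)
   = 2.60 + 2.9 − 3.952 − 2.6257 = -1.08

-1.08%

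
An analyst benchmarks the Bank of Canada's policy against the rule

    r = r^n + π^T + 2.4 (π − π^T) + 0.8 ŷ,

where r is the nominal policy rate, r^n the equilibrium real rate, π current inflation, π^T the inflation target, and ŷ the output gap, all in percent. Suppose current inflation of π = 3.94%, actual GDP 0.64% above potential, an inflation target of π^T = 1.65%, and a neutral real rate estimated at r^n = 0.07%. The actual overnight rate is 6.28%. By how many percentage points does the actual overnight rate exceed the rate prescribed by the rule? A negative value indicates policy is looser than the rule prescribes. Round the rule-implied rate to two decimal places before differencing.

-1.45 pp

Output 0.64% above potential → ŷ = 0.64.
r = 0.07 + 1.65 + 2.4 × (3.94 − 1.65) + 0.8 × 0.64
   = 0.07 + 1.65 + 5.496 + 0.512 = 7.73
Deviation = 6.28 − 7.73 = -1.45 pp.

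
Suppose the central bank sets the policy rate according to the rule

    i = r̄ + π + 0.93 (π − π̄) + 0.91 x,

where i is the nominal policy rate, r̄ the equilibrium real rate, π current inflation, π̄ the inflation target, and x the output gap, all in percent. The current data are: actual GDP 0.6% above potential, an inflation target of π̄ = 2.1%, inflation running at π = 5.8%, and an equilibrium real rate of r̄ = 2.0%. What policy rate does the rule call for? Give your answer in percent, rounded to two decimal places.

Output 0.6% above potential → x = 0.6.
i = 2.0 + 5.8 + 0.93 × (5.8 − 2.1) + 0.91 × 0.6
   = 2.0 + 5.8 + 3.441 + 0.546 = 11.79

11.79%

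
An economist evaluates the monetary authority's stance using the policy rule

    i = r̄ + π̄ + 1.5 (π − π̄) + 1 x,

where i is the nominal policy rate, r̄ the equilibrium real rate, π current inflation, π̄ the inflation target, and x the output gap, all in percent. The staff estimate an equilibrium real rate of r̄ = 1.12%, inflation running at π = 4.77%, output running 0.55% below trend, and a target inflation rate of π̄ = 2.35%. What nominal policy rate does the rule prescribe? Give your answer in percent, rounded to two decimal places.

6.55%

Output 0.55% below potential → x = -0.55.
i = 1.12 + 2.35 + 1.5 × (4.77 − 2.35) + 1 × (-0.55)
   = 1.12 + 2.35 + 3.63 − 0.55 = 6.55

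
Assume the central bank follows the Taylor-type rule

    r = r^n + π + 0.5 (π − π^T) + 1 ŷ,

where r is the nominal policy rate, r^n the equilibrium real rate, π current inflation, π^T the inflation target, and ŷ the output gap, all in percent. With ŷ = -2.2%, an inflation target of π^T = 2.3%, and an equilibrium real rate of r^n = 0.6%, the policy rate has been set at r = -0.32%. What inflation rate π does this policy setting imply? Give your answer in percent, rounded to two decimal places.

Collecting π: r = r^n + (1 + 0.5) π − 0.5 π^T + 1 ŷ
1.5 π = -0.32 − 0.6 + 0.5 × 2.3 − 1 × (-2.2) = 2.43
π = 2.43 / 1.5 = 1.62

1.62%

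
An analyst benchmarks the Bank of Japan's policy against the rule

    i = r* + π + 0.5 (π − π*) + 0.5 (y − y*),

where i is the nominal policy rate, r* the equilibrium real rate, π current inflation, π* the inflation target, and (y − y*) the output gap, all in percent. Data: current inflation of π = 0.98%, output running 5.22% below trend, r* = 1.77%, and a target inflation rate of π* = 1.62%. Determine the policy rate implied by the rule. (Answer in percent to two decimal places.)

-0.18%

Output 5.22% below potential → (y − y*) = -5.22.
i = 1.77 + 0.98 + 0.5 × (0.98 − 1.62) + 0.5 × (-5.22)
   = 1.77 + 0.98 − 0.32 − 2.61 = -0.18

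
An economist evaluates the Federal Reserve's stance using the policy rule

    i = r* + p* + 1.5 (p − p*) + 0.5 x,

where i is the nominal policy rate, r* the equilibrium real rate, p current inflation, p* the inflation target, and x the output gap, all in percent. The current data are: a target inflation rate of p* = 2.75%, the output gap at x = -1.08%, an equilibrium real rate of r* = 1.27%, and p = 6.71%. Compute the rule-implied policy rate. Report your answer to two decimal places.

i = 1.27 + 2.75 + 1.5 × (6.71 − 2.75) + 0.5 × (-1.08)
   = 1.27 + 2.75 + 5.94 − 0.54 = 9.42

9.42%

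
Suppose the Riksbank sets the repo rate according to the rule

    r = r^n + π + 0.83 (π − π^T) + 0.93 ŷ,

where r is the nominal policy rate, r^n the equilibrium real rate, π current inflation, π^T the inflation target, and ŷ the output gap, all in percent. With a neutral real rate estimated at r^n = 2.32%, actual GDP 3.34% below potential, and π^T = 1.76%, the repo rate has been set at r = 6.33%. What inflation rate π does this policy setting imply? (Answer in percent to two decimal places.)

4.69%

Output 3.34% below potential → ŷ = -3.34.
Collecting π: r = r^n + (1 + 0.83) π − 0.83 π^T + 0.93 ŷ
1.83 π = 6.33 − 2.32 + 0.83 × 1.76 − 0.93 × (-3.34) = 8.577
π = 8.577 / 1.83 = 4.69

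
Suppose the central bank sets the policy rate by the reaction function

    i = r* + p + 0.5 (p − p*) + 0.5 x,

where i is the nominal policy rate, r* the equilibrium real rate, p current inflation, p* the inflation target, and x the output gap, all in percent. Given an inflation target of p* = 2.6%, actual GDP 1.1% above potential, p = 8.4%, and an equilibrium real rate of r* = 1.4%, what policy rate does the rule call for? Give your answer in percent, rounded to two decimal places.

Output 1.1% above potential → x = 1.1.
i = 1.4 + 8.4 + 0.5 × (8.4 − 2.6) + 0.5 × 1.1
   = 1.4 + 8.4 + 2.9 + 0.55 = 13.25

13.25%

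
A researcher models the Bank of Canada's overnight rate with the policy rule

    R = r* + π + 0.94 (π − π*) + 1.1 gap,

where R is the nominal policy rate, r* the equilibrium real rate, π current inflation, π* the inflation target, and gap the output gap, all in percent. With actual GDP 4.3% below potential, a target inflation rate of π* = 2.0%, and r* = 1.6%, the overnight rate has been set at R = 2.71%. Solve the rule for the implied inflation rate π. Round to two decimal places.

3.98%

Output 4.3% below potential → gap = -4.3.
Collecting π: R = r* + (1 + 0.94) π − 0.94 π* + 1.1 gap
1.94 π = 2.71 − 1.6 + 0.94 × 2.0 − 1.1 × (-4.3) = 7.72
π = 7.72 / 1.94 = 3.98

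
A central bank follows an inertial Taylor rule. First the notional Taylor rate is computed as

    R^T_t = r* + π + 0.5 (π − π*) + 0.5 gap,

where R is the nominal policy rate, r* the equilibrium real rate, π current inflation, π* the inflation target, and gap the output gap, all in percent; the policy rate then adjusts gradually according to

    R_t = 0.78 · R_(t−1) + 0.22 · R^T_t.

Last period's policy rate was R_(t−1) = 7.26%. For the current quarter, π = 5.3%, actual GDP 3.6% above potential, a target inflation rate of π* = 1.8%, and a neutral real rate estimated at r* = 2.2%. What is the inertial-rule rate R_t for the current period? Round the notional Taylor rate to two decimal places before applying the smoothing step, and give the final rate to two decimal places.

Output 3.6% above potential → gap = 3.6.
R^T_t = 2.2 + 5.3 + 0.5 × (5.3 − 1.8) + 0.5 × 3.6
   = 2.2 + 5.3 + 1.75 + 1.8 = 11.05
R_t = 0.78 × 7.26 + 0.22 × 11.05 = 5.6628 + 2.431 = 8.09

8.09%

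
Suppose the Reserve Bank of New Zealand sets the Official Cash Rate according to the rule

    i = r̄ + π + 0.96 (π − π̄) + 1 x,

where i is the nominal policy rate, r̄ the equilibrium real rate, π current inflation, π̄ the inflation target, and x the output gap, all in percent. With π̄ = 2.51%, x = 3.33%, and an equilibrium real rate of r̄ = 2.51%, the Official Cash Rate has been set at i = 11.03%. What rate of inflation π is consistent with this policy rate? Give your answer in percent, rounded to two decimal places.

Collecting π: i = r̄ + (1 + 0.96) π − 0.96 π̄ + 1 x
1.96 π = 11.03 − 2.51 + 0.96 × 2.51 − 1 × 3.33 = 7.5996
π = 7.5996 / 1.96 = 3.88

3.88%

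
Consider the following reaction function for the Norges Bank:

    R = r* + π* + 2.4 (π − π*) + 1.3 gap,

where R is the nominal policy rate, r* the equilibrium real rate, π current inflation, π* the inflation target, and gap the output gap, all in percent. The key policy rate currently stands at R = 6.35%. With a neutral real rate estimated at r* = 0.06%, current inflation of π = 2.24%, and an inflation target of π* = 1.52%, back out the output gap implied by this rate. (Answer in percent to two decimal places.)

2.34%

1.3 gap = 6.35 − 0.06 − 1.52 − 2.4 × (2.24 − 1.52) = 3.042
gap = 3.042 / 1.3 = 2.34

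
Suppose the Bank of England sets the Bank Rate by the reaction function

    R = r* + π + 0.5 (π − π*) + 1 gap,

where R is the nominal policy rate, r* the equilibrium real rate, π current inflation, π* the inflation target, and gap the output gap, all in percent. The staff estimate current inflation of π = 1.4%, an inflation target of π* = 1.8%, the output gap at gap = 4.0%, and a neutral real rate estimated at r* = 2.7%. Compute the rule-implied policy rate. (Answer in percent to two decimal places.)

R = 2.7 + 1.4 + 0.5 × (1.4 − 1.8) + 1 × 4.0
   = 2.7 + 1.4 − 0.2 + 4 = 7.90

7.90%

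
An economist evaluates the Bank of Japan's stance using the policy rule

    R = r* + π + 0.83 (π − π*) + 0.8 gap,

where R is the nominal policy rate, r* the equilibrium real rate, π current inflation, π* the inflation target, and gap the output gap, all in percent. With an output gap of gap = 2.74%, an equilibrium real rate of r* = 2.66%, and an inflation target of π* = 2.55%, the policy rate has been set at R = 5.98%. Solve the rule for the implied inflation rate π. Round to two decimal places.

1.77%

Collecting π: R = r* + (1 + 0.83) π − 0.83 π* + 0.8 gap
1.83 π = 5.98 − 2.66 + 0.83 × 2.55 − 0.8 × 2.74 = 3.2445
π = 3.2445 / 1.83 = 1.77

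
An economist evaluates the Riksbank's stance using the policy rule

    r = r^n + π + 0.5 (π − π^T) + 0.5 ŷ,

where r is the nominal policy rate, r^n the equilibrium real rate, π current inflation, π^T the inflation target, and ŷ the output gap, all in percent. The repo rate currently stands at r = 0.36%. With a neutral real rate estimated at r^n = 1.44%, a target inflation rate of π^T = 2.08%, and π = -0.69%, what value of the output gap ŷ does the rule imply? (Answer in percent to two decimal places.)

0.5 ŷ = 0.36 − 1.44 − (-0.69) − 0.5 × ((-0.69) − 2.08) = 0.995
ŷ = 0.995 / 0.5 = 1.99

1.99%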